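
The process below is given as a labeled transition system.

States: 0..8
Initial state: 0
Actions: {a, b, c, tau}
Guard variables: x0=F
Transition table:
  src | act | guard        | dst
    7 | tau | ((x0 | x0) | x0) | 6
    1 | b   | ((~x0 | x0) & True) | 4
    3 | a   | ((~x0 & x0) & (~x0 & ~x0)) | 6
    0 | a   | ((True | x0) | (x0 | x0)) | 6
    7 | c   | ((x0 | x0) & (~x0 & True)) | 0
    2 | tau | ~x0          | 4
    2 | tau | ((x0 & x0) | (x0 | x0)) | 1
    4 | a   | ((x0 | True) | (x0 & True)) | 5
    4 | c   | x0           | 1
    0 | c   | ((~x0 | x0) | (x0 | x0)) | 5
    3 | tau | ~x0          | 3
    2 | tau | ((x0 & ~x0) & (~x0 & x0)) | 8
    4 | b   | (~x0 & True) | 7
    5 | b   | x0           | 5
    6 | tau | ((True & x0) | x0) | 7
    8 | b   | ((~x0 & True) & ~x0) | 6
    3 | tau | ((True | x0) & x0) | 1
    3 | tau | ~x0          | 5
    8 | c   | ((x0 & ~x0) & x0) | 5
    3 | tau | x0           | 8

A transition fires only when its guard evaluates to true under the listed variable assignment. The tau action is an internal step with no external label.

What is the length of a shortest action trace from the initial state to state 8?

Answer: UNREACHABLE

Working:
Layered search for 8:
  L0 = {0}
  L1 = {5,6}
8 never appears.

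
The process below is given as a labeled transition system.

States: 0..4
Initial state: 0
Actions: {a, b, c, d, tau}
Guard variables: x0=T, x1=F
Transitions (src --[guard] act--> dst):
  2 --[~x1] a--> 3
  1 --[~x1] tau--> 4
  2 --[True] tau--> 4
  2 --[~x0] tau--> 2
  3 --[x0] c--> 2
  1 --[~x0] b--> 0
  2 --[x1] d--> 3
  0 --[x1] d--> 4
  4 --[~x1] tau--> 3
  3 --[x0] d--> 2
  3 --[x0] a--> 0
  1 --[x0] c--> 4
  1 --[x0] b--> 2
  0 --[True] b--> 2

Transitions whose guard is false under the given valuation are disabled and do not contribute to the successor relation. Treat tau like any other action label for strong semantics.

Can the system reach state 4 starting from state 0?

Guard filter leaves 10 enabled edge(s).
L0 = {0}
L1 = {2}  total {0,2}
L2 = {3,4}  total {0,2,3,4}
R = {0,2,3,4}
Path to 4: b·tau

Answer: REACHABLE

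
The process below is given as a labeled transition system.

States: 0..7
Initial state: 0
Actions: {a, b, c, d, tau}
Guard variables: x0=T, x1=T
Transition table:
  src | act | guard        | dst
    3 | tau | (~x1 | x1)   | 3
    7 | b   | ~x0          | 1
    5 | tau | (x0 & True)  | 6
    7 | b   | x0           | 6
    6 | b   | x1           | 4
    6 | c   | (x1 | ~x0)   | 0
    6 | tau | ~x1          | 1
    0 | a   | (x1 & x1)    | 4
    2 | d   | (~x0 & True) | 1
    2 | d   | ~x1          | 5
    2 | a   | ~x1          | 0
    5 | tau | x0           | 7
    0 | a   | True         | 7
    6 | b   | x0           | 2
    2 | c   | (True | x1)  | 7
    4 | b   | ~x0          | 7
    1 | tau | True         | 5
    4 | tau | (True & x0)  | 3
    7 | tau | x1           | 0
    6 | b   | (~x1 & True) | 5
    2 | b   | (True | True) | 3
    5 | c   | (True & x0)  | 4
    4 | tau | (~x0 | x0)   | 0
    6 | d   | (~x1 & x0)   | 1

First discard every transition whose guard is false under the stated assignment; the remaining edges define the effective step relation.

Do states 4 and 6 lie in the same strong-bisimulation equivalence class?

Answer: NOT BISIMILAR

Analysis:
Bisimulation quotient by refinement:
  P[0] = {{0,1,2,3,4,5,6,7}}
  P[1] = {{0},{1,3,4},{2,6},{5},{7}}
  P[2] = {{0},{1},{2},{3},{4},{5},{6},{7}}
8 equivalence class(es) (converged in 3)
[4]={4}  [6]={6}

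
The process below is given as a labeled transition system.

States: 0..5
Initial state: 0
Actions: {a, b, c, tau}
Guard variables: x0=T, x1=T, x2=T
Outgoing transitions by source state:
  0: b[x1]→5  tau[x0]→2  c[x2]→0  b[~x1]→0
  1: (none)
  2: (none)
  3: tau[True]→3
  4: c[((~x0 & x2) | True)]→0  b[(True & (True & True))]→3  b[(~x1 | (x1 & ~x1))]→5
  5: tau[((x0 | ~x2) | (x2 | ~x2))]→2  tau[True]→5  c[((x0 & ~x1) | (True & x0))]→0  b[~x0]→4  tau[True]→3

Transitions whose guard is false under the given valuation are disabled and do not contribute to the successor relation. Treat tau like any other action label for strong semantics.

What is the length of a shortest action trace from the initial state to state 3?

Layered search for 3:
  depth 0: {0}
  depth 1: {2,5}
  depth 2: {3}
3 enters at depth 2; path b·tau

Answer: 2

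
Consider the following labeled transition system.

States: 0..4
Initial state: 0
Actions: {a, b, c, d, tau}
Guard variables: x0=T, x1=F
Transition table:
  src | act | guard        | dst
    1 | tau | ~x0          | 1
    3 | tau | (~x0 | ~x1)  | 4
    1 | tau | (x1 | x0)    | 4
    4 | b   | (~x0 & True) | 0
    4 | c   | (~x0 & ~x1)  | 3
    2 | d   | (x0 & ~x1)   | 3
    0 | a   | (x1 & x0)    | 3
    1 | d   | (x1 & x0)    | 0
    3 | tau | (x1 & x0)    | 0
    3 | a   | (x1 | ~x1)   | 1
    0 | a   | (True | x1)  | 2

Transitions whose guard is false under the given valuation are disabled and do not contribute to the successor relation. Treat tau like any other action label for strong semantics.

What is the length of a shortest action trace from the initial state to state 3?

Answer: 2

Working:
Layered search for 3:
  depth 0: {0}
  depth 1: {2}
  depth 2: {3}
3 enters at depth 2; path a·d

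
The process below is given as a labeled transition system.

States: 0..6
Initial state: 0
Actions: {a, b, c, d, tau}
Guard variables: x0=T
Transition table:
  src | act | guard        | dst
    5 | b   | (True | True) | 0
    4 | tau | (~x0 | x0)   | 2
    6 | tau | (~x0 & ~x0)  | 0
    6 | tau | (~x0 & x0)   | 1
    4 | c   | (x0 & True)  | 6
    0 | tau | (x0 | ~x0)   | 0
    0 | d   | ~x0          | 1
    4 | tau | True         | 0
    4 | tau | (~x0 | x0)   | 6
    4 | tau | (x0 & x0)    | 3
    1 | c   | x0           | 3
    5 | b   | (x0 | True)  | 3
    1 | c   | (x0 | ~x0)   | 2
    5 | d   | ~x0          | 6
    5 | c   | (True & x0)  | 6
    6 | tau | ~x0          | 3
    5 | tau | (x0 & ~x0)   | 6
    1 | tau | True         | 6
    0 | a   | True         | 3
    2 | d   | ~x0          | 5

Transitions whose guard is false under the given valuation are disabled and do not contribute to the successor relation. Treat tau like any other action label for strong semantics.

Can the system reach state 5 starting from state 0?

Answer: UNREACHABLE

Working:
After dropping false guards: 13 live edges.
Layer 0: {0}
Layer 1: {3}  cumulative {0,3}
R = {0,3}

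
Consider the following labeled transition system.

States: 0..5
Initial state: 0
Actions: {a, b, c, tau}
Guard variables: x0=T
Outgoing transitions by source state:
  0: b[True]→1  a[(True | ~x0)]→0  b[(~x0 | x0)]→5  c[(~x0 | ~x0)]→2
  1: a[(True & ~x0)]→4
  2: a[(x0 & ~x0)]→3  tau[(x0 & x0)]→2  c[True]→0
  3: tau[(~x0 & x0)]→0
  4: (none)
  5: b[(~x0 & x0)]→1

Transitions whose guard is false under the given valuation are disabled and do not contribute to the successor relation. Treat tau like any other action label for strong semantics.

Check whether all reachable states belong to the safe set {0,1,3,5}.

Answer: INVARIANT HOLDS

Working:
Inv-set: {0,1,3,5}
Reach set: {0,1,5}
  0: safe
  1: safe
  5: safe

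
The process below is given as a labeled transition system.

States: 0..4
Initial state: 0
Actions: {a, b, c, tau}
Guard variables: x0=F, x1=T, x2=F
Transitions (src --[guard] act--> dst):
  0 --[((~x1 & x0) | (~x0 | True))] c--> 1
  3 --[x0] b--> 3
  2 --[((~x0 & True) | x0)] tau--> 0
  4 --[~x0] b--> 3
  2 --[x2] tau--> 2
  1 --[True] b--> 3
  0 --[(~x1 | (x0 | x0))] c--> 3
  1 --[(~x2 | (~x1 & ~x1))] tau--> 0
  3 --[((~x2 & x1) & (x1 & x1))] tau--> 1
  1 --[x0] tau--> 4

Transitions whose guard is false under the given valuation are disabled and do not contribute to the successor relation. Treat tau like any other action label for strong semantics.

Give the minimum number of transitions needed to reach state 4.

Answer: UNREACHABLE

Trace:
Breadth-first toward 4:
  depth 0: {0}
  depth 1: {1}
  depth 2: {3}
4 never appears.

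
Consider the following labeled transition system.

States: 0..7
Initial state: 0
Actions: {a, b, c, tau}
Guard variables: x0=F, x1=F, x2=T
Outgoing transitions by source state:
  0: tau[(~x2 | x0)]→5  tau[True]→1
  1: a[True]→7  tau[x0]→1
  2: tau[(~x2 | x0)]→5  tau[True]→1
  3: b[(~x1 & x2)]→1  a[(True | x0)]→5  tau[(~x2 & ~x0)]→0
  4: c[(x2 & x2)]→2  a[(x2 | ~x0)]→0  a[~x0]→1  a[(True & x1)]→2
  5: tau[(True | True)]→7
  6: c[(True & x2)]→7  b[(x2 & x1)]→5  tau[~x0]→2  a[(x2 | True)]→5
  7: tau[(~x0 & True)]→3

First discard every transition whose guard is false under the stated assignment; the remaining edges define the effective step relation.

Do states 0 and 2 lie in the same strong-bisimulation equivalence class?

Answer: BISIMILAR

Working:
Bisimulation quotient by refinement:
  P[0] = {{0,1,2,3,4,5,6,7}}
  P[1] = {{0,2,5,7},{1},{3},{4},{6}}
  P[2] = {{0,2},{1},{3},{4},{5},{6},{7}}
Fixed point at round 3; 7 class(es).
[0]={0,2}  [2]={0,2}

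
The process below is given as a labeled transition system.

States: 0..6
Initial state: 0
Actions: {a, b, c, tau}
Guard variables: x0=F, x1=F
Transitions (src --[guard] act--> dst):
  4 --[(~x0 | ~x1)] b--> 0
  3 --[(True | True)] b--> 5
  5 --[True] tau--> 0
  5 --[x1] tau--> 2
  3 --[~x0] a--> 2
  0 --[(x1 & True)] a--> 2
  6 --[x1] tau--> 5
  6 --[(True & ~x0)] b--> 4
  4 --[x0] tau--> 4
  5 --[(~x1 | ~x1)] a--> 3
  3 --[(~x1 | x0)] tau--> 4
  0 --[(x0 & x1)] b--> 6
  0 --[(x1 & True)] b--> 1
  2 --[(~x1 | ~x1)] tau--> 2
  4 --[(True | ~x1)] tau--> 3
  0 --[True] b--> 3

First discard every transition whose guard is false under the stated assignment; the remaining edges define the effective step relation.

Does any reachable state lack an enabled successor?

Answer: DEADLOCK-FREE

Trace:
R = {0,2,3,4,5}
  0: b→3  [1 out]
  2: tau→2  [1 out]
  3: a→2  b→5  tau→4  [3 out]
  4: b→0  tau→3  [2 out]
  5: a→3  tau→0  [2 out]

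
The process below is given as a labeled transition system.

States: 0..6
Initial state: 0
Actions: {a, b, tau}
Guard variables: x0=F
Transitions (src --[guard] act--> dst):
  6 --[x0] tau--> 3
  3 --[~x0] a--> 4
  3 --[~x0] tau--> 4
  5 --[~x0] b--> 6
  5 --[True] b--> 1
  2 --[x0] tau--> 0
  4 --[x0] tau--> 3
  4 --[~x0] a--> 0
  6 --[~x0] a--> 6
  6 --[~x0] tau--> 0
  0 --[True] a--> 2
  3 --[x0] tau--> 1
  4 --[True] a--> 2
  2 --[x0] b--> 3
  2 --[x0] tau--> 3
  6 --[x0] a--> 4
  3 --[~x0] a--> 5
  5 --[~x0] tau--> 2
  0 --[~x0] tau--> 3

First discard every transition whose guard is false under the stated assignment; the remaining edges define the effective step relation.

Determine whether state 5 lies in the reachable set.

After dropping false guards: 12 live edges.
depth 0: {0}
depth 1: {2,3}  total {0,2,3}
depth 2: {4,5}  total {0,2,3,4,5}
depth 3: {1,6}  total {0,1,2,3,4,5,6}
R = {0,1,2,3,4,5,6}
Path to 5: tau·a

Answer: REACHABLE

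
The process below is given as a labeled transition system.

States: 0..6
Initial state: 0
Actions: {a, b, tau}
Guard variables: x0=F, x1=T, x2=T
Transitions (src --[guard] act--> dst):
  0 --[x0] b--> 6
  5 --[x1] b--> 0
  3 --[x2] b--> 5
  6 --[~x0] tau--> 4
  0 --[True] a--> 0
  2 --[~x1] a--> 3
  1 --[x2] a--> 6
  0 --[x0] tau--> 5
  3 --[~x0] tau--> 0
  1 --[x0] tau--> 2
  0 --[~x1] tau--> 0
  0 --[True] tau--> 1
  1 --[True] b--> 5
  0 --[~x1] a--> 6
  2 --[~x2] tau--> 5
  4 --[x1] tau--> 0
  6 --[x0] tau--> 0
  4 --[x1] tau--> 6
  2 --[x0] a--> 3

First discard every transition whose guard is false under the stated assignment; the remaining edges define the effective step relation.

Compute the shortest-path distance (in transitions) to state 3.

BFS to 3:
  depth 0: {0}
  depth 1: {1}
  depth 2: {5,6}
  depth 3: {4}
3 never appears.

Answer: UNREACHABLE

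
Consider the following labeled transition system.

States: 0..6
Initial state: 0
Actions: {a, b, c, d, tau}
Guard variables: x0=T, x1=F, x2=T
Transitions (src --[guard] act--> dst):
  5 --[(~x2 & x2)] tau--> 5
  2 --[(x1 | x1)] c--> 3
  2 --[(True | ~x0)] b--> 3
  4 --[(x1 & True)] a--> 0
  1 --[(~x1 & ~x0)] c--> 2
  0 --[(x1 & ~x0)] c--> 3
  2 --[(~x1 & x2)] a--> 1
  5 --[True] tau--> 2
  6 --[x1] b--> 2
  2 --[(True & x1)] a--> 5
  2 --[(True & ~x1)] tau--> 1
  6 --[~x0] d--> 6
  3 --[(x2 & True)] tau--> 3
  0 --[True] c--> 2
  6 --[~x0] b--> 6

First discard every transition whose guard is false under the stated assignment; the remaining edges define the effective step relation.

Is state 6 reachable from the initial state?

Guard filter leaves 6 enabled edge(s).
L0 = {0}
L1 = {2}  now seen {0,2}
L2 = {1,3}  now seen {0,1,2,3}
R = {0,1,2,3}

Answer: UNREACHABLE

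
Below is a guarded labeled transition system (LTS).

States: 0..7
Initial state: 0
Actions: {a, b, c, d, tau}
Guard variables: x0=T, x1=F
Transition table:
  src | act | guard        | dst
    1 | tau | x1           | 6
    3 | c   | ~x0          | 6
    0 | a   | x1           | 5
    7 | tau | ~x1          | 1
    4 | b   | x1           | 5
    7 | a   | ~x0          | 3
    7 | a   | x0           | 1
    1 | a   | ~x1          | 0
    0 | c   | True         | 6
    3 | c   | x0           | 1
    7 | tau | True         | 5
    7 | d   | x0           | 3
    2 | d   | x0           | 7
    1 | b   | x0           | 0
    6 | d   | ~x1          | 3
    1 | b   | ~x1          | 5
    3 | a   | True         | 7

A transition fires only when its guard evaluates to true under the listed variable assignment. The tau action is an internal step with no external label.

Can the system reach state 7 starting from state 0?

12 transition(s) survive guard evaluation.
depth 0: {0}
depth 1: {6}  total {0,6}
depth 2: {3}  total {0,3,6}
depth 3: {1,7}  total {0,1,3,6,7}
depth 4: {5}  total {0,1,3,5,6,7}
Reachable = {0,1,3,5,6,7}
trace reaching 7: c·d·a

Answer: REACHABLE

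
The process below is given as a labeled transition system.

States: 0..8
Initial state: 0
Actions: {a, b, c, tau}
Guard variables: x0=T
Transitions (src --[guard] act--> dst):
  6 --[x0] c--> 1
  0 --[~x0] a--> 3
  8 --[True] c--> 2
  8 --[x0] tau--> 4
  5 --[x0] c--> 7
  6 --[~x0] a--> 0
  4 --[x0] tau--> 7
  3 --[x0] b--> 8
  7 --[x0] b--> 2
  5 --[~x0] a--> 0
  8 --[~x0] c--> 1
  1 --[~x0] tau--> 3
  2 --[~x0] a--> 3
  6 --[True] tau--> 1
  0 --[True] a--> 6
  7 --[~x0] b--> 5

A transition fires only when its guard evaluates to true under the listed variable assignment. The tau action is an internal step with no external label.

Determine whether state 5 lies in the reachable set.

Answer: UNREACHABLE

Working:
9 transition(s) survive guard evaluation.
Layer 0: {0}
Layer 1: {6}  cumulative {0,6}
Layer 2: {1}  cumulative {0,1,6}
Reach set: {0,1,6}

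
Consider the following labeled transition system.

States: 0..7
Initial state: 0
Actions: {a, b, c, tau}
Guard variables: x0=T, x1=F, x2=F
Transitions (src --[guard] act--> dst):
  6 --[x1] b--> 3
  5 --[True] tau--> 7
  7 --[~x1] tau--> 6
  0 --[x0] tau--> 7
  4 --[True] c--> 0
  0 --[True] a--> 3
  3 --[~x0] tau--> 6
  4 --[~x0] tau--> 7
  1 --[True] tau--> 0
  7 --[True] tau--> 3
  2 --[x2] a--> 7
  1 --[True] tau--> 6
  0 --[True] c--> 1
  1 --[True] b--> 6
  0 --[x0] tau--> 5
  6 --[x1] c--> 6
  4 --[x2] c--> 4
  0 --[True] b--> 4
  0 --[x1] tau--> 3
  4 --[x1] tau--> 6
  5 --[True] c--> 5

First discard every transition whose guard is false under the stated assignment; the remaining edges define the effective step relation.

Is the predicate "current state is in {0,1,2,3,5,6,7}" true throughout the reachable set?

Answer: INVARIANT VIOLATED at state 4

Working:
Safe = {0,1,2,3,5,6,7}
Reach set: {0,1,3,4,5,6,7}
  0: safe
  1: safe
  3: safe
  4: VIOLATES
  5: safe
  6: safe
  7: safe
counterexample path to 4: b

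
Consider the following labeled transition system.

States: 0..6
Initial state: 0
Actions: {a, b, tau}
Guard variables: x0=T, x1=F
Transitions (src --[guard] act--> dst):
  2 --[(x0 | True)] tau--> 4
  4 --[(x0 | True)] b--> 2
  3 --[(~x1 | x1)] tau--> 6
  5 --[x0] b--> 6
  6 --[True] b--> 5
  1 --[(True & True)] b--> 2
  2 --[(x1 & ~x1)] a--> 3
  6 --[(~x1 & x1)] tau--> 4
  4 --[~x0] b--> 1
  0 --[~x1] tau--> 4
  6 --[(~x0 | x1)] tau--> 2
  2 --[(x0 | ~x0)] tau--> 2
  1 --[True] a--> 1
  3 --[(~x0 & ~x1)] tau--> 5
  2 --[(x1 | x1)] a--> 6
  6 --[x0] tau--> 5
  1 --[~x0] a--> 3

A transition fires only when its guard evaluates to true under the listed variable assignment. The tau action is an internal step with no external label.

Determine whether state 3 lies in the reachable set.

Guard filter leaves 10 enabled edge(s).
Layer 0: {0}
Layer 1: {4}  now seen {0,4}
Layer 2: {2}  now seen {0,2,4}
R = {0,2,4}

Answer: UNREACHABLE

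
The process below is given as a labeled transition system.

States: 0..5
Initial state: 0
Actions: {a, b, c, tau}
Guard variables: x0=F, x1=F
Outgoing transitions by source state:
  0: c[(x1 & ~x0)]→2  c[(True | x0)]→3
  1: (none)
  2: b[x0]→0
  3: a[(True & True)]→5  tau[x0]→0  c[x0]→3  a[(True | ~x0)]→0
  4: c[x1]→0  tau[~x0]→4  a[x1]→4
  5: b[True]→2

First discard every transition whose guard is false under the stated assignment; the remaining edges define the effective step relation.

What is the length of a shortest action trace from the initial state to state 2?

Breadth-first toward 2:
  depth 0: {0}
  depth 1: {3}
  depth 2: {5}
  depth 3: {2}
2 enters at depth 3; path c·a·b

Answer: 3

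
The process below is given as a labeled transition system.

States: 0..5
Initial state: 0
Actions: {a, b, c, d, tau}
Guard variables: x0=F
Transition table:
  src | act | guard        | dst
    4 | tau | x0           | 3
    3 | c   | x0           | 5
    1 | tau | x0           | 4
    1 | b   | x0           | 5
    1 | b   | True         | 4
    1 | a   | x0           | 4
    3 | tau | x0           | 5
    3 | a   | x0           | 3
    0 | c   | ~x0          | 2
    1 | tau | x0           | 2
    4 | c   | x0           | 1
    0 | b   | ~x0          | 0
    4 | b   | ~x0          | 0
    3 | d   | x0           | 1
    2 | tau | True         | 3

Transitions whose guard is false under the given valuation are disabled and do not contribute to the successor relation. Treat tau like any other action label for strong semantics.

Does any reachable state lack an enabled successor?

R = {0,2,3}
  0: b→0  c→2  [2 exit(s)]
  2: tau→3  [1 exit(s)]
  3: ∅  [STUCK]
trace reaching 3: c·tau

Answer: DEADLOCK at state 3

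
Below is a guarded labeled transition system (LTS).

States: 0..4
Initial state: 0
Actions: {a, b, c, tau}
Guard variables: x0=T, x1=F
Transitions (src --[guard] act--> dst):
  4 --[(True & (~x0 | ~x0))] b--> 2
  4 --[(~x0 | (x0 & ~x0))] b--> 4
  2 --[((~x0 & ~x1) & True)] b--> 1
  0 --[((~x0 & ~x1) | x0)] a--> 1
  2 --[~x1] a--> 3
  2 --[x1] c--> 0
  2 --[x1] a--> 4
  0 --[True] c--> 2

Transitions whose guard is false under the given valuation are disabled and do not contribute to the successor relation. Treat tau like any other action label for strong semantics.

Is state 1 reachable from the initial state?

Answer: REACHABLE

Analysis:
After dropping false guards: 3 live edges.
L0 = {0}
L1 = {1,2}  total {0,1,2}
L2 = {3}  total {0,1,2,3}
R = {0,1,2,3}
Path to 1: a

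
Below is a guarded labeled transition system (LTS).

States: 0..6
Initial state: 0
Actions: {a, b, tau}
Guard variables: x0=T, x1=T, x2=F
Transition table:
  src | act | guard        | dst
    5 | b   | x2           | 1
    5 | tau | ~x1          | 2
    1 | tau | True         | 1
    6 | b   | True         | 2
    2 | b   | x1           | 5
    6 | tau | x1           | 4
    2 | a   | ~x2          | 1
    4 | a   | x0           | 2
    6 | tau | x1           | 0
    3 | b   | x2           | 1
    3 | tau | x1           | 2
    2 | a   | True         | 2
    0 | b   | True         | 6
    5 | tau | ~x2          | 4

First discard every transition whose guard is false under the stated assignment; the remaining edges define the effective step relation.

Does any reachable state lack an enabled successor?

Answer: DEADLOCK-FREE

Analysis:
Reach set: {0,1,2,4,5,6}
  0: b→6  [1 exit(s)]
  1: tau→1  [1 exit(s)]
  2: a→1  a→2  b→5  [3 exit(s)]
  4: a→2  [1 exit(s)]
  5: tau→4  [1 exit(s)]
  6: b→2  tau→0  tau→4  [3 exit(s)]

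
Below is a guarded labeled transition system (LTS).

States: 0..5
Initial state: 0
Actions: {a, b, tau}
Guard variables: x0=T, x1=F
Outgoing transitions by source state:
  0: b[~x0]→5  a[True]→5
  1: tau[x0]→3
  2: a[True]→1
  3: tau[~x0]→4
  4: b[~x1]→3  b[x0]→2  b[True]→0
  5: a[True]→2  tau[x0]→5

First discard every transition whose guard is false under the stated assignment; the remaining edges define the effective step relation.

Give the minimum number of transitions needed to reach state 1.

Answer: 3

Trace:
BFS to 1:
  Layer 0: {0}
  Layer 1: {5}
  Layer 2: {2}
  Layer 3: {1}
first hit 1 at d=3 via a·a·a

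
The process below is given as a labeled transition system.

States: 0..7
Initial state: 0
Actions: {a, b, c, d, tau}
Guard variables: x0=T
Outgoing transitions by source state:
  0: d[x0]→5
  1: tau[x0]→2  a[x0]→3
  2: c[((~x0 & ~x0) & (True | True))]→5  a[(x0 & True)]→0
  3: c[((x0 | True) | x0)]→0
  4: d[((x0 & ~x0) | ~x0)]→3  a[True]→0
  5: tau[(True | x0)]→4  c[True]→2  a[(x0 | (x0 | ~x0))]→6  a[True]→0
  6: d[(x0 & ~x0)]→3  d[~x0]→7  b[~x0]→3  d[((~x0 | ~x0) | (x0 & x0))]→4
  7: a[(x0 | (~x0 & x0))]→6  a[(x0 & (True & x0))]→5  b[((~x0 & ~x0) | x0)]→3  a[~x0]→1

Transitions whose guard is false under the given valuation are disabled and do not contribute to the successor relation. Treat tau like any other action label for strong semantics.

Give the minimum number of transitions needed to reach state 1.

Answer: UNREACHABLE

Working:
BFS to 1:
  Layer 0: {0}
  Layer 1: {5}
  Layer 2: {2,4,6}
1 never appears.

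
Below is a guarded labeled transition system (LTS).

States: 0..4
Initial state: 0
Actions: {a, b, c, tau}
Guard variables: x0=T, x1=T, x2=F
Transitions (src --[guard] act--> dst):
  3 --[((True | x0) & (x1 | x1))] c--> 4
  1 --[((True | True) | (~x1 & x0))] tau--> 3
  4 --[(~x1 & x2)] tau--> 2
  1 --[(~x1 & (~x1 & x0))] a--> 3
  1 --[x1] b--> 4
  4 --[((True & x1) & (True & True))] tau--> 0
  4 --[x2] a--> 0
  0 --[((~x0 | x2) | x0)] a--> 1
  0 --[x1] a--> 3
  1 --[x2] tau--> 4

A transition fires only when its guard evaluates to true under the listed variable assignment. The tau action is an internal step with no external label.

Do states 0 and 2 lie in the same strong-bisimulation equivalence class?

Answer: NOT BISIMILAR

Working:
Refine partition for ~:
  round 0: {{0,1,2,3,4}}
  round 1: {{0},{1},{2},{3},{4}}
stable after 2 split(s): 5 block(s)
class of 0: {0}; class of 2: {2}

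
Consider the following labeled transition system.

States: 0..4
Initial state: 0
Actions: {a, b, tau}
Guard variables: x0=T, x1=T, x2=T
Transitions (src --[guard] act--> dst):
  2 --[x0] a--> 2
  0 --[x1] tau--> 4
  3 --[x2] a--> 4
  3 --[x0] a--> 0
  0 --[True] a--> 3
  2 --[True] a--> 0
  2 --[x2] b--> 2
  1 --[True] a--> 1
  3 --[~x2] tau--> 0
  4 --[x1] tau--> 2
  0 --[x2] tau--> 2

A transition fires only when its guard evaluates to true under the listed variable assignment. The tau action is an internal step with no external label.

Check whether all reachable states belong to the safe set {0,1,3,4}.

Answer: INVARIANT VIOLATED at state 2

Trace:
Allowed set {0,1,3,4}
R = {0,2,3,4}
  0: safe
  2: ✗ unsafe
  3: safe
  4: safe
reach 2 via tau — violates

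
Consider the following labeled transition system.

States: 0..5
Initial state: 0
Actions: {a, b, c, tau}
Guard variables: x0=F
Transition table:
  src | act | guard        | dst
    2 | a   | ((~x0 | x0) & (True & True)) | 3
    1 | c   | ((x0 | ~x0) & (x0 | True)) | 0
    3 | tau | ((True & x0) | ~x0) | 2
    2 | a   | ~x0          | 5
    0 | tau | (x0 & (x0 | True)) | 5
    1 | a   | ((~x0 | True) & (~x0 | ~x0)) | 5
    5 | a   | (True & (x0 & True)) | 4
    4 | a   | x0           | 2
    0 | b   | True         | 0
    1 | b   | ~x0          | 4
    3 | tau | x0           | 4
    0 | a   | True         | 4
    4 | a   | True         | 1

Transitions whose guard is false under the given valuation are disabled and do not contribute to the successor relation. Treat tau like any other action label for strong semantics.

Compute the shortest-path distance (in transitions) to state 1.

Answer: 2

Working:
Breadth-first toward 1:
  Layer 0: {0}
  Layer 1: {4}
  Layer 2: {1}
1 enters at depth 2; path a·a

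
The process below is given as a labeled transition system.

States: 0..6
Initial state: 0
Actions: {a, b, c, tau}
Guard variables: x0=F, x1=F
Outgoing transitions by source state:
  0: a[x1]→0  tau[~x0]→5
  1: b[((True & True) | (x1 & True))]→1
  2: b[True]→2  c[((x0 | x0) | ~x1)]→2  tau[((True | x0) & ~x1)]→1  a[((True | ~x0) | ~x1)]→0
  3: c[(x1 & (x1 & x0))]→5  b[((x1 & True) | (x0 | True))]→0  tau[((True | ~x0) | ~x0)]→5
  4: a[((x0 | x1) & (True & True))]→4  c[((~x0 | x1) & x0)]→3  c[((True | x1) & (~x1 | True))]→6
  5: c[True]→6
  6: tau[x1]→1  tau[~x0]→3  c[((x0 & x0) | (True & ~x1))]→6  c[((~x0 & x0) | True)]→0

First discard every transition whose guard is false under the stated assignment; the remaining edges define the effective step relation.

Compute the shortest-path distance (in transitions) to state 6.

Layered search for 6:
  Layer 0: {0}
  Layer 1: {5}
  Layer 2: {6}
depth(6)=2, e.g. tau·c

Answer: 2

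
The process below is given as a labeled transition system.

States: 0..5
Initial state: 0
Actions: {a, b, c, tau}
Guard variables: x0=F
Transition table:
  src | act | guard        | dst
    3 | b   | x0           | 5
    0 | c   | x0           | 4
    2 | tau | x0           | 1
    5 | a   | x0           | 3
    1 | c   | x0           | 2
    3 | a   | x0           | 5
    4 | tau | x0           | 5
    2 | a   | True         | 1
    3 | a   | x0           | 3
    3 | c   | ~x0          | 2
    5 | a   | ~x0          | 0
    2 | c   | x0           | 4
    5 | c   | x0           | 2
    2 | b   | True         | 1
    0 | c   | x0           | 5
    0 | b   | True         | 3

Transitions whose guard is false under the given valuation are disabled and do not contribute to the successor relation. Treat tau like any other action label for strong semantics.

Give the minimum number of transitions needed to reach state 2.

BFS to 2:
  Layer 0: {0}
  Layer 1: {3}
  Layer 2: {2}
first hit 2 at d=2 via b·c

Answer: 2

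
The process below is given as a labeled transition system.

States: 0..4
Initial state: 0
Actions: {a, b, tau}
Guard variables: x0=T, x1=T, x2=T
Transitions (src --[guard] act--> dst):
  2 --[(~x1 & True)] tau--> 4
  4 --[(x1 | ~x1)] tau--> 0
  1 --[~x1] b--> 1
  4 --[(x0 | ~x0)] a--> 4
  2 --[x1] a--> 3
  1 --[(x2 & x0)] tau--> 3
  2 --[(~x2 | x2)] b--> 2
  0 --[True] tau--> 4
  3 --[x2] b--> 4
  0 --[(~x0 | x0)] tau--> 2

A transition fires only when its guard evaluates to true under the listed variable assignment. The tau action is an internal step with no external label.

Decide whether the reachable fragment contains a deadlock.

Answer: DEADLOCK-FREE

Trace:
R = {0,2,3,4}
  0: tau→2  tau→4  [2 exit(s)]
  2: a→3  b→2  [2 exit(s)]
  3: b→4  [1 exit(s)]
  4: a→4  tau→0  [2 exit(s)]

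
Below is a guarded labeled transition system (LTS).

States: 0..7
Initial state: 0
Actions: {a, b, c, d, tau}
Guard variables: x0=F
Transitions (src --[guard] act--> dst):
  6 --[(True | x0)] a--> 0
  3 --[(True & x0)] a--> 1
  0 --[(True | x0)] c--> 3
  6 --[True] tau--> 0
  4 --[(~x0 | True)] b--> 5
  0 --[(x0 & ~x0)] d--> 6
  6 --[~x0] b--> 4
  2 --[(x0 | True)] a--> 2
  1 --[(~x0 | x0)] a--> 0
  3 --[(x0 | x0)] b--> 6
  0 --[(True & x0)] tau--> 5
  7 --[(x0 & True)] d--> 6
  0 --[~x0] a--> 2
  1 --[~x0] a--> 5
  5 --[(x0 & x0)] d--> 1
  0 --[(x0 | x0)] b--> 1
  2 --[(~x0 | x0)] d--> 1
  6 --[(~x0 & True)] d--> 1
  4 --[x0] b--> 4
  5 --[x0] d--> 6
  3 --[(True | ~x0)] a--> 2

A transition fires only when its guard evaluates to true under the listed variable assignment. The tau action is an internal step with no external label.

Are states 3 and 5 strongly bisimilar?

Compute ~ classes (split until stable):
  round 0: {{0,1,2,3,4,5,6,7}}
  round 1: {{0},{1,3},{2},{4},{5,7},{6}}
  round 2: {{0},{1},{2},{3},{4},{5,7},{6}}
7 equivalence class(es) (converged in 3)
[3]={3}  [5]={5,7}

Answer: NOT BISIMILAR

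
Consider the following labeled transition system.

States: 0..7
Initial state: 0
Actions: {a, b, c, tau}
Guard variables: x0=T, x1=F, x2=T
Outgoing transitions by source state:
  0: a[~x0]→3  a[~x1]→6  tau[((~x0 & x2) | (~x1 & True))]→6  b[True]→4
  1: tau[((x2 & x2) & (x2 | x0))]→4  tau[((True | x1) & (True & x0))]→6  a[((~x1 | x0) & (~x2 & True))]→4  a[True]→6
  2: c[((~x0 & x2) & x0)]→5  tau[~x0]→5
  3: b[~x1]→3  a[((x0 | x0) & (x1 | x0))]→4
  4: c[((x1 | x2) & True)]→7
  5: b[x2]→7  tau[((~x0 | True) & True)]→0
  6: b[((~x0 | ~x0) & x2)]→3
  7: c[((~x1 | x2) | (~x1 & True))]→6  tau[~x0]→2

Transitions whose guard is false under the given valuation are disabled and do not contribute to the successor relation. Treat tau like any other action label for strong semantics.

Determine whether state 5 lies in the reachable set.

Answer: UNREACHABLE

Analysis:
Guard filter leaves 12 enabled edge(s).
L0 = {0}
L1 = {4,6}  total {0,4,6}
L2 = {7}  total {0,4,6,7}
Reachable = {0,4,6,7}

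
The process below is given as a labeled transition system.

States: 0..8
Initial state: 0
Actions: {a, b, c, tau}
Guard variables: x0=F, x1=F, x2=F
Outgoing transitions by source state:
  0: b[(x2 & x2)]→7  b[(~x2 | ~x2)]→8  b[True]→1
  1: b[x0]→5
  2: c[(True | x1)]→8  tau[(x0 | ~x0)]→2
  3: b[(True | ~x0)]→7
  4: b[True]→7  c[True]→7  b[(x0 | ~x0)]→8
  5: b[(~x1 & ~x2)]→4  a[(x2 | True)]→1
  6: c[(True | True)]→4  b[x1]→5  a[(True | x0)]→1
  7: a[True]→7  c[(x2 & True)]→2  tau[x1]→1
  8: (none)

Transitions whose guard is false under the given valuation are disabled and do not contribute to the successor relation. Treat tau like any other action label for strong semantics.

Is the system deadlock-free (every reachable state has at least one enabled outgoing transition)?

Reachable = {0,1,8}
  0: b→1  b→8  [2 out]
  1: ∅  [deadlock]
  8: ∅  [deadlock]
witness 1: b

Answer: DEADLOCK at state 1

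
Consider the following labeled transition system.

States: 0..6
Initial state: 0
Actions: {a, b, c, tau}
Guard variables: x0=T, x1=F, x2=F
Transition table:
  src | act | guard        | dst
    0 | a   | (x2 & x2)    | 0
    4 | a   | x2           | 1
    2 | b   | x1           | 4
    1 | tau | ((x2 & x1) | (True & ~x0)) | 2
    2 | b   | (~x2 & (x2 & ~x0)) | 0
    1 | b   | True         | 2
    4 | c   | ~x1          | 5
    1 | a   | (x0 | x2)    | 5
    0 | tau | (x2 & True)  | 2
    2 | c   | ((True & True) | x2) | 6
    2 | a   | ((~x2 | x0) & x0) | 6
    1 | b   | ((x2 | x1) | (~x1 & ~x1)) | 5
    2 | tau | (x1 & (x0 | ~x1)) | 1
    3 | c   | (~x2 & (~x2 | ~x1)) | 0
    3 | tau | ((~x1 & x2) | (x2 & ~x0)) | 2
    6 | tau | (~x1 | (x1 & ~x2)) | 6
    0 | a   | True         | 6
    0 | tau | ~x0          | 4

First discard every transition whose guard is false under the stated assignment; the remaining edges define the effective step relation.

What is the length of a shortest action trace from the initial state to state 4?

BFS to 4:
  depth 0: {0}
  depth 1: {6}
4 never appears.

Answer: UNREACHABLE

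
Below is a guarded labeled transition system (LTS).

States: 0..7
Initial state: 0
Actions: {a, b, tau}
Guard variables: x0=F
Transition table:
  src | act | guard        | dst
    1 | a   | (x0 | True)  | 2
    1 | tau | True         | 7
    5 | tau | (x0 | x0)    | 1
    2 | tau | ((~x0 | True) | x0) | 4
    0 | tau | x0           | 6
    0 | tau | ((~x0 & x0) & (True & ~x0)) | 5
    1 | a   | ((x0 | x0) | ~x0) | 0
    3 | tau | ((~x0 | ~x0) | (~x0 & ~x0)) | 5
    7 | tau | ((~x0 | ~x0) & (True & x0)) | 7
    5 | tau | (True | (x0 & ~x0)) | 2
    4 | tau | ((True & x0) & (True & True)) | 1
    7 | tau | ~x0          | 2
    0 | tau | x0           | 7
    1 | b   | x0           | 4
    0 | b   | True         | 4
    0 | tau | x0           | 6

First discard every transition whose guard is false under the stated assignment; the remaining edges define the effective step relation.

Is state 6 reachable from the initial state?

Answer: UNREACHABLE

Working:
8 transition(s) survive guard evaluation.
L0 = {0}
L1 = {4}  now seen {0,4}
Reachable = {0,4}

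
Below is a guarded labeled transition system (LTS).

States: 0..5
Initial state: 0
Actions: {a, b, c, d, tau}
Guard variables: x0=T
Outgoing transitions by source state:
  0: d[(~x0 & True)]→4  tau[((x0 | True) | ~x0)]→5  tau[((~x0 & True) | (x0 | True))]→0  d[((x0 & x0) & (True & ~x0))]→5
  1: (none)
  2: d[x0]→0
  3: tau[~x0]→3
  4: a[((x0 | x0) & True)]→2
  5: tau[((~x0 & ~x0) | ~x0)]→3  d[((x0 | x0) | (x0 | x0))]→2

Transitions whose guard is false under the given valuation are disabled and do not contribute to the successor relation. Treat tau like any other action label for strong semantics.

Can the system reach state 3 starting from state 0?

5 transition(s) survive guard evaluation.
Layer 0: {0}
Layer 1: {5}  cumulative {0,5}
Layer 2: {2}  cumulative {0,2,5}
R = {0,2,5}

Answer: UNREACHABLE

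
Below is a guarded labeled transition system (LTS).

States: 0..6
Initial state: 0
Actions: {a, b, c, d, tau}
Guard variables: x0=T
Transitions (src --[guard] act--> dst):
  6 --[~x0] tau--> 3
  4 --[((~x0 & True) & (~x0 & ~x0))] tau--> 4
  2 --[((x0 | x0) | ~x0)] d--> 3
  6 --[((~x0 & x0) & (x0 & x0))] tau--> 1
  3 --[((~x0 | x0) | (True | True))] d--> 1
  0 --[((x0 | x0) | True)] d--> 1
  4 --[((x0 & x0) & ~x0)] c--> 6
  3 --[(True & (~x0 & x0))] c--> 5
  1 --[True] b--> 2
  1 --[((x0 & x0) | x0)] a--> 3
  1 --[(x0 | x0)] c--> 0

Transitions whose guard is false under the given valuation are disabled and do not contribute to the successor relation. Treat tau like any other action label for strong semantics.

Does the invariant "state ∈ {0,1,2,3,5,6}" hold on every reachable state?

Answer: INVARIANT HOLDS

Working:
Allowed set {0,1,2,3,5,6}
Reachable = {0,1,2,3}
  0: ok
  1: ok
  2: ok
  3: ok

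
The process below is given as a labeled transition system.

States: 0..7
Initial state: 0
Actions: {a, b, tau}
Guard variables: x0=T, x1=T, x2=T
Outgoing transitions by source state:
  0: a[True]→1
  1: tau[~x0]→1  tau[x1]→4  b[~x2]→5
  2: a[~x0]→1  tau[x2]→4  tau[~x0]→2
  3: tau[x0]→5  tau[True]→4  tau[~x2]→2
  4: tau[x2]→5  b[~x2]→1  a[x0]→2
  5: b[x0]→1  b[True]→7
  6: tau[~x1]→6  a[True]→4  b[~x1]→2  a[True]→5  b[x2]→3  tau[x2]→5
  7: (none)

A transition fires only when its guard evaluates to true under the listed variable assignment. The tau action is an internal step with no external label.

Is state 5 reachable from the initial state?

After dropping false guards: 13 live edges.
L0 = {0}
L1 = {1}  now seen {0,1}
L2 = {4}  now seen {0,1,4}
L3 = {2,5}  now seen {0,1,2,4,5}
L4 = {7}  now seen {0,1,2,4,5,7}
R = {0,1,2,4,5,7}
trace reaching 5: a·tau·tau

Answer: REACHABLE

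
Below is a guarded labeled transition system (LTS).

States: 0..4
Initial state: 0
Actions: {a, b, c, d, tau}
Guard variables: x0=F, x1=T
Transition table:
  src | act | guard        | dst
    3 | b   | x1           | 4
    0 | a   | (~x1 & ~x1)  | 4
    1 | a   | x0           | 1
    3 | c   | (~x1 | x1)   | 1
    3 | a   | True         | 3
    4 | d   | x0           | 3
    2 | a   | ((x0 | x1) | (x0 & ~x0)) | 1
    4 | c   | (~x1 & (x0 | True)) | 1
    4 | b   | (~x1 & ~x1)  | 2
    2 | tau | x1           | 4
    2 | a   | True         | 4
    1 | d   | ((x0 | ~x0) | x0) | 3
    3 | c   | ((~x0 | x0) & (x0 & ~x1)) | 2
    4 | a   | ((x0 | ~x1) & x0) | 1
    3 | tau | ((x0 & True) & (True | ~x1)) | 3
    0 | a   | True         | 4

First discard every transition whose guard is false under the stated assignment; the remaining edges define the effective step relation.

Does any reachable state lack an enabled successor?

Answer: DEADLOCK at state 4

Trace:
Reachable = {0,4}
  0: a→4  [deg 1]
  4: ∅  [STUCK]
witness 4: a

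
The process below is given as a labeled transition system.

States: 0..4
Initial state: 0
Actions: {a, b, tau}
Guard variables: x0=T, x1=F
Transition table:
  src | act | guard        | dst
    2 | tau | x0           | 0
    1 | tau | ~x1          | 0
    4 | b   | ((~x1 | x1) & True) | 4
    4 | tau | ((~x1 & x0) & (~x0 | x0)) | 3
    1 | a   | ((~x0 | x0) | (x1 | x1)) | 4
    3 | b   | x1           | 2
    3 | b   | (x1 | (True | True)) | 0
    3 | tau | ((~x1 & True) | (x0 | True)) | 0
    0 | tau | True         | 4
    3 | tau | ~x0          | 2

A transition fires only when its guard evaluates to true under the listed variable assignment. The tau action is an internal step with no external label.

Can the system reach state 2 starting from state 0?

Answer: UNREACHABLE

Working:
Guard filter leaves 8 enabled edge(s).
L0 = {0}
L1 = {4}  total {0,4}
L2 = {3}  total {0,3,4}
Reachable = {0,3,4}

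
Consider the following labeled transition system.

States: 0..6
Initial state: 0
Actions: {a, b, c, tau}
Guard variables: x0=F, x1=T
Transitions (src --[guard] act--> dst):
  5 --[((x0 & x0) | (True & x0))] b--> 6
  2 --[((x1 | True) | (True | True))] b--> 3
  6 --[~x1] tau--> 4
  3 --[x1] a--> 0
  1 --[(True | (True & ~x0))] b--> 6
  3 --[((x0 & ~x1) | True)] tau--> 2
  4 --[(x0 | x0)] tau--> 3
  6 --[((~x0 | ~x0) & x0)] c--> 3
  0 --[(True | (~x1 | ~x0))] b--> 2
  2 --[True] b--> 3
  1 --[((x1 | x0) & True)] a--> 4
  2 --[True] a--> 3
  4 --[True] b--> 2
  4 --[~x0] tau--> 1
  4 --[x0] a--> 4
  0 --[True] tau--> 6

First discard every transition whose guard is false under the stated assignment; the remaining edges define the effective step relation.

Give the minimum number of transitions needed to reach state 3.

Breadth-first toward 3:
  L0 = {0}
  L1 = {2,6}
  L2 = {3}
3 enters at depth 2; path b·a

Answer: 2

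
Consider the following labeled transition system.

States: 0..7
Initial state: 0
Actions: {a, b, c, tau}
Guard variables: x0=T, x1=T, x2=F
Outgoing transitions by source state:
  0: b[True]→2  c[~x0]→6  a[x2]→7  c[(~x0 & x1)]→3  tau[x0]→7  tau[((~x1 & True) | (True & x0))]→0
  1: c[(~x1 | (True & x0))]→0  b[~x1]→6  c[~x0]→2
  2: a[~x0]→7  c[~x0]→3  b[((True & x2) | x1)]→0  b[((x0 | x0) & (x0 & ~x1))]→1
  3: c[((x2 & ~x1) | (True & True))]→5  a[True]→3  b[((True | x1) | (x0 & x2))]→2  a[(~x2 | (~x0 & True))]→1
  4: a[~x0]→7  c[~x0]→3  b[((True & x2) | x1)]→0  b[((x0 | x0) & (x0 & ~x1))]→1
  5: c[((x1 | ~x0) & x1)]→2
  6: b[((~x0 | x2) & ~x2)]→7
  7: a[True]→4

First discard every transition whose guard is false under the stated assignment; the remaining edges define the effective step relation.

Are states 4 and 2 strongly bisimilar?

Refine partition for ~:
  P[0] = {{0,1,2,3,4,5,6,7}}
  P[1] = {{0},{1,5},{2,4},{3},{6},{7}}
  P[2] = {{0},{1},{2,4},{3},{5},{6},{7}}
stable after 3 split(s): 7 block(s)
class of 4: {2,4}; class of 2: {2,4}

Answer: BISIMILAR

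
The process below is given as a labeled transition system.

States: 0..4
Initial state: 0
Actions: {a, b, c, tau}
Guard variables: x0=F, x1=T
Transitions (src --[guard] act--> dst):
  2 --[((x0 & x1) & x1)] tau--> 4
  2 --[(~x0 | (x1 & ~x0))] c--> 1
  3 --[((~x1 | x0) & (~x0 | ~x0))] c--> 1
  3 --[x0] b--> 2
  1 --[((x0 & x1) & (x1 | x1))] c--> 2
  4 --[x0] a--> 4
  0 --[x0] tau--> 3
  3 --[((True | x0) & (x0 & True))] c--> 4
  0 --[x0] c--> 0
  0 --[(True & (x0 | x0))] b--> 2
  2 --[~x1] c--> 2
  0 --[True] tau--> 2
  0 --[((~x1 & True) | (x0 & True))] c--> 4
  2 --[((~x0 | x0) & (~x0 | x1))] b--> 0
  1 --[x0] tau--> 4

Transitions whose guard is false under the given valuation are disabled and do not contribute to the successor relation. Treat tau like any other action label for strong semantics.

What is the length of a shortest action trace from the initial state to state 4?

Layered search for 4:
  L0 = {0}
  L1 = {2}
  L2 = {1}
4 never appears.

Answer: UNREACHABLE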